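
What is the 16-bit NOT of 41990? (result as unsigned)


~0b1010010000000110 = 0b101101111111001 = 23545 (16-bit unsigned)

23545


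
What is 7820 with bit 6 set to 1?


7820 | (1 << 6) = 7820 | 64 = 7884

7884


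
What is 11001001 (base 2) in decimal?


11001001 in decimal = 201

201


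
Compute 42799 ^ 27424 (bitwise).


0b1010011100101111 ^ 0b110101100100000 = 0b1100110000001111 = 52239

52239


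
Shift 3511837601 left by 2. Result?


0b11010001010100100110001110100001 << 2 = 0b1101000101010010011000111010000100 = 14047350404

14047350404


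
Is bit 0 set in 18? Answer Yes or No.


0b10010, bit 0 = 0. No

No


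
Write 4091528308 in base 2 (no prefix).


4091528308 = 11110011110111111100010001110100 in binary

11110011110111111100010001110100


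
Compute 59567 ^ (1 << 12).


59567 ^ (1 << 12) = 59567 ^ 4096 = 63663

63663


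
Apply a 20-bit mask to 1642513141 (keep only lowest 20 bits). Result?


1642513141 & 1048575 = 443125

443125


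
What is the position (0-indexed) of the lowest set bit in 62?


0b111110. Lowest set bit at position 1

1


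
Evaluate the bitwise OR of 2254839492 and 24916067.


0b10000110011001100001111011000100 | 0b1011111000011000001100011 = 0b10000111011111100011111011100111 = 2273197799

2273197799


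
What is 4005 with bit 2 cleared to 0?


4005 & ~(1 << 2) = 4001

4001


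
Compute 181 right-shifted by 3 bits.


0b10110101 >> 3 = 0b10110 = 22

22


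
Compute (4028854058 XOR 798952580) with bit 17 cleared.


Step 1: 4028854058 ^ 798952580 = 3753665454
Step 2: 3753665454 & ~(1 << 17) = 3753665454

3753665454


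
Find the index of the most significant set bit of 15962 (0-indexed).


0b11111001011010. Highest set bit at position 13

13


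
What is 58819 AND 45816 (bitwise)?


0b1110010111000011 & 0b1011001011111000 = 0b1010000011000000 = 41152

41152


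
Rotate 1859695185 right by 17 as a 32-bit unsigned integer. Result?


Rotate 0b1101110110110001011001001010001 right by 17 (32-bit) = 0b1011001001010001011011101101100 = 1495840620

1495840620


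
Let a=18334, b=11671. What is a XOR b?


18334 ^ 11671 = 27145

27145


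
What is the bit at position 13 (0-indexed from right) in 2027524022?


0b1111000110110011000111110110110, position 13 = 0

0


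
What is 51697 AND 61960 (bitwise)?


0b1100100111110001 & 0b1111001000001000 = 0b1100000000000000 = 49152

49152


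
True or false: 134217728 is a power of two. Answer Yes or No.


0b1000000000000000000000000000. Only one bit set => Yes

Yes


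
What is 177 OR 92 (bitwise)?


0b10110001 | 0b1011100 = 0b11111101 = 253

253


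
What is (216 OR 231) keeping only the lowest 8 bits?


Step 1: 216 | 231 = 255
Step 2: 255 & 255 = 255

255


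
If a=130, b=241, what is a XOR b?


130 ^ 241 = 115

115


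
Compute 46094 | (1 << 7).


46094 | (1 << 7) = 46094 | 128 = 46222

46222


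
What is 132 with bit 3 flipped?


132 ^ (1 << 3) = 132 ^ 8 = 140

140


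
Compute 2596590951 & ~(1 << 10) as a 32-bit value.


2596590951 & ~(1 << 10) = 2596589927

2596589927


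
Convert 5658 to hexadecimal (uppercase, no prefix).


5658 = 161A hex

161A


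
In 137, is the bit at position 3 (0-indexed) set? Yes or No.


0b10001001, bit 3 = 1. Yes

Yes


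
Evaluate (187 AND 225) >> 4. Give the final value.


Step 1: 187 & 225 = 161
Step 2: 161 >> 4 = 10

10


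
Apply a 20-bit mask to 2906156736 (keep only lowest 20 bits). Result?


2906156736 & 1048575 = 552640

552640


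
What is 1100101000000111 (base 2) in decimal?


1100101000000111 in decimal = 51719

51719


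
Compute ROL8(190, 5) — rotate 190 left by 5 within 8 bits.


Rotate 0b10111110 left by 5 (8-bit) = 0b11010111 = 215

215


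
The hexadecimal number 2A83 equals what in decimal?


2A83 hex = 10883 decimal

10883


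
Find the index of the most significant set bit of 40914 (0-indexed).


0b1001111111010010. Highest set bit at position 15

15


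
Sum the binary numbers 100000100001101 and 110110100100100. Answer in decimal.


100000100001101 + 110110100100100 = 1010111000110001 = 44593

44593


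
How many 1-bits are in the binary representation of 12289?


0b11000000000001 has 3 set bits

3


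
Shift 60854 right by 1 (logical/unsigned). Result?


0b1110110110110110 >> 1 = 0b111011011011011 = 30427

30427


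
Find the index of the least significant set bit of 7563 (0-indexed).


0b1110110001011. Lowest set bit at position 0

0


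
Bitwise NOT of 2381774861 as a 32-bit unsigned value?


~0b10001101111101110000000000001101 = 0b1110010000010001111111111110010 = 1913192434 (32-bit unsigned)

1913192434


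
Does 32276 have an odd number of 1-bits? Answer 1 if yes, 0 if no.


0b111111000010100 has 8 ones => parity 0

0


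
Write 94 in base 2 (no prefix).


94 = 1011110 in binary

1011110


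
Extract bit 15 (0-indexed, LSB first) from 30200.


0b111010111111000, position 15 = 0

0


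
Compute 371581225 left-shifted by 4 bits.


0b10110001001011110000100101001 << 4 = 0b101100010010111100001001010010000 = 5945299600

5945299600


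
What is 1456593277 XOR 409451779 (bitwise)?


0b1010110110100011101100101111101 ^ 0b11000011001111011110100000011 = 0b1001110101101100110010001111110 = 1320576126

1320576126


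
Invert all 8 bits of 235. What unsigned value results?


235 ^ 255 = 20

20


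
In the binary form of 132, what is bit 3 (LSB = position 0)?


0b10000100, position 3 = 0

0


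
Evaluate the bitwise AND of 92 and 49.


0b1011100 & 0b110001 = 0b10000 = 16

16


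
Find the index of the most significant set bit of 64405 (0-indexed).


0b1111101110010101. Highest set bit at position 15

15


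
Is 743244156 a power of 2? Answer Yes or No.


0b101100010011010000000101111100. Multiple bits set => No

No


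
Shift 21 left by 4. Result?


0b10101 << 4 = 0b101010000 = 336

336


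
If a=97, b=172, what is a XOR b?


97 ^ 172 = 205

205


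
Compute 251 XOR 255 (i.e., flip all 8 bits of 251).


251 ^ 255 = 4

4


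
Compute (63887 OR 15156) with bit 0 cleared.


Step 1: 63887 | 15156 = 64447
Step 2: 64447 & ~(1 << 0) = 64446

64446


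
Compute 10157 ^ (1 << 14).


10157 ^ (1 << 14) = 10157 ^ 16384 = 26541

26541


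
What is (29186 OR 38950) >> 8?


Step 1: 29186 | 38950 = 64038
Step 2: 64038 >> 8 = 250

250


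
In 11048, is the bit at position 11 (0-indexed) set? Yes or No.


0b10101100101000, bit 11 = 1. Yes

Yes


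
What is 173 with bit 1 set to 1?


173 | (1 << 1) = 173 | 2 = 175

175


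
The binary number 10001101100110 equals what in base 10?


10001101100110 in decimal = 9062

9062


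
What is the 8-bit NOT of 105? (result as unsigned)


~0b1101001 = 0b10010110 = 150 (8-bit unsigned)

150


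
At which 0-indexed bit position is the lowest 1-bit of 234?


0b11101010. Lowest set bit at position 1

1


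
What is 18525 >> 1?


0b100100001011101 >> 1 = 0b10010000101110 = 9262

9262


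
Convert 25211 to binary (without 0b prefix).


25211 = 110001001111011 in binary

110001001111011


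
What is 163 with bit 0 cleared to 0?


163 & ~(1 << 0) = 162

162


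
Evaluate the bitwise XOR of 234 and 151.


0b11101010 ^ 0b10010111 = 0b1111101 = 125

125


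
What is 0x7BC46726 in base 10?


7BC46726 hex = 2076469030 decimal

2076469030


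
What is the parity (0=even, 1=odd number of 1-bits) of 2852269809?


0b10101010000000100010111011110001 has 14 ones => parity 0

0


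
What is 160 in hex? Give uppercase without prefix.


160 = A0 hex

A0


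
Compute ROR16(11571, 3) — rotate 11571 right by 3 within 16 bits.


Rotate 0b10110100110011 right by 3 (16-bit) = 0b110010110100110 = 26022

26022


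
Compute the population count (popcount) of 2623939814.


0b10011100011001100010010011100110 has 15 set bits

15


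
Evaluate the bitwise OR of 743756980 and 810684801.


0b101100010101001101010010110100 | 0b110000010100100001000110000001 = 0b111100010101101101010110110101 = 1012323765

1012323765


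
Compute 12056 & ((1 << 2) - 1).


12056 & 3 = 0

0


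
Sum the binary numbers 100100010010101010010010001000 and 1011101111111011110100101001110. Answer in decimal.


100100010010101010010010001000 + 1011101111111011110100101001110 = 10000010010010001000110111010110 = 2185792982

2185792982


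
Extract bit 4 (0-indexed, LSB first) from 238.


0b11101110, position 4 = 0

0


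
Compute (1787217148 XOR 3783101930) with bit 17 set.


Step 1: 1787217148 ^ 3783101930 = 2348501270
Step 2: 2348501270 | (1 << 17) = 2348501270 | 131072 = 2348501270

2348501270


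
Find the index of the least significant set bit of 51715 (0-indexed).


0b1100101000000011. Lowest set bit at position 0

0


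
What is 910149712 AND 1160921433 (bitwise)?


0b110110001111111100100001010000 & 0b1000101001100100100000101011001 = 0b100001100100100000001010000 = 70402128

70402128


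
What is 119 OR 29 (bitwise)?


0b1110111 | 0b11101 = 0b1111111 = 127

127


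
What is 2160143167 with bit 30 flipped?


2160143167 ^ (1 << 30) = 2160143167 ^ 1073741824 = 3233884991

3233884991


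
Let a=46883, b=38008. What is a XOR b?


46883 ^ 38008 = 9051

9051


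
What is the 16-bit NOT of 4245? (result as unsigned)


~0b1000010010101 = 0b1110111101101010 = 61290 (16-bit unsigned)

61290


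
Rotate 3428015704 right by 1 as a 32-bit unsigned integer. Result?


Rotate 0b11001100010100110101111001011000 right by 1 (32-bit) = 0b1100110001010011010111100101100 = 1714007852

1714007852


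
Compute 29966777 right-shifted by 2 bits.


0b1110010010100000110111001 >> 2 = 0b11100100101000001101110 = 7491694

7491694


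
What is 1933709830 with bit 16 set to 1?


1933709830 | (1 << 16) = 1933709830 | 65536 = 1933775366

1933775366


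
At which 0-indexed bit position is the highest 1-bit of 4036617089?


0b11110000100110011110001110000001. Highest set bit at position 31

31


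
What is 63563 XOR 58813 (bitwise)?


0b1111100001001011 ^ 0b1110010110111101 = 0b1110111110110 = 7670

7670


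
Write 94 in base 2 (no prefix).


94 = 1011110 in binary

1011110


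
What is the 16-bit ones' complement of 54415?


54415 ^ 65535 = 11120

11120


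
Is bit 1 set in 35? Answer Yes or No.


0b100011, bit 1 = 1. Yes

Yes


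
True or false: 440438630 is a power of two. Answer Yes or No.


0b11010010000001000111101100110. Multiple bits set => No

No


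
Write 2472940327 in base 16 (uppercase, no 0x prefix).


2472940327 = 93661327 hex

93661327


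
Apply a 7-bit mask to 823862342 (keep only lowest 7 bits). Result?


823862342 & 127 = 70

70


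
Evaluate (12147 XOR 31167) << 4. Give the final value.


Step 1: 12147 ^ 31167 = 22220
Step 2: 22220 << 4 = 355520

355520


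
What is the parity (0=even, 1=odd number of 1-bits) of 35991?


0b1000110010010111 has 8 ones => parity 0

0


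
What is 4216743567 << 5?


0b11111011010101100110011010001111 << 5 = 0b1111101101010110011001101000111100000 = 134935794144

134935794144


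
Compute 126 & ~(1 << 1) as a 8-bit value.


126 & ~(1 << 1) = 124

124


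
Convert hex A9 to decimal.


A9 hex = 169 decimal

169


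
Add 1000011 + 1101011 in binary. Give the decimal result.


1000011 + 1101011 = 10101110 = 174

174


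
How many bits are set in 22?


0b10110 has 3 set bits

3


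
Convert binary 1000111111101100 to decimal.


1000111111101100 in decimal = 36844

36844


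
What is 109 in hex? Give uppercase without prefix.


109 = 6D hex

6D


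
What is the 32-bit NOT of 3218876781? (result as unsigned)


~0b10111111110111000010100101101101 = 0b1000000001000111101011010010010 = 1076090514 (32-bit unsigned)

1076090514


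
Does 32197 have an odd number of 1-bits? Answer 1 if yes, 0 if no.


0b111110111000101 has 10 ones => parity 0

0


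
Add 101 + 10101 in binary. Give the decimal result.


101 + 10101 = 11010 = 26

26


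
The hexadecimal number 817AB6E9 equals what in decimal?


817AB6E9 hex = 2172303081 decimal

2172303081


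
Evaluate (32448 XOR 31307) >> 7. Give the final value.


Step 1: 32448 ^ 31307 = 1163
Step 2: 1163 >> 7 = 9

9


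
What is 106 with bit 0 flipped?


106 ^ (1 << 0) = 106 ^ 1 = 107

107


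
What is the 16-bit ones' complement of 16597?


16597 ^ 65535 = 48938

48938


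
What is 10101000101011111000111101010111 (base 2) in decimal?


10101000101011111000111101010111 in decimal = 2830077783

2830077783


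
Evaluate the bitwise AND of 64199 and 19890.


0b1111101011000111 & 0b100110110110010 = 0b100100010000010 = 18562

18562


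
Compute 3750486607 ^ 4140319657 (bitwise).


0b11011111100010111110001001001111 ^ 0b11110110110010000100001110101001 = 0b101001010000111010000111100110 = 692298214

692298214


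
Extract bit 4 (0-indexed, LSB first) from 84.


0b1010100, position 4 = 1

1


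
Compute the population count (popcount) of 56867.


0b1101111000100011 has 9 set bits

9


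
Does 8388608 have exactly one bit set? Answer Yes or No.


0b100000000000000000000000. Only one bit set => Yes

Yes


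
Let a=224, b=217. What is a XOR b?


224 ^ 217 = 57

57


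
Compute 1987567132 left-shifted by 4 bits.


0b1110110011101111101111000011100 << 4 = 0b11101100111011111011110000111000000 = 31801074112

31801074112


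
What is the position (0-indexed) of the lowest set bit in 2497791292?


0b10010100111000010100010100111100. Lowest set bit at position 2

2


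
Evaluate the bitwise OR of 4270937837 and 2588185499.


0b11111110100100010101011011101101 | 0b10011010010001001001001110011011 = 0b11111110110101011101011111111111 = 4275427327

4275427327


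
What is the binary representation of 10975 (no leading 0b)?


10975 = 10101011011111 in binary

10101011011111


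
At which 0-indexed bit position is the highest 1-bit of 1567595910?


0b1011101011011111001110110000110. Highest set bit at position 30

30


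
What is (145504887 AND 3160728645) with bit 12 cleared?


Step 1: 145504887 & 3160728645 = 136585285
Step 2: 136585285 & ~(1 << 12) = 136585285

136585285


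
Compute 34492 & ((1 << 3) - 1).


34492 & 7 = 4

4


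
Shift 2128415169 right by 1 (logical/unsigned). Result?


0b1111110110111010000100111000001 >> 1 = 0b111111011011101000010011100000 = 1064207584

1064207584


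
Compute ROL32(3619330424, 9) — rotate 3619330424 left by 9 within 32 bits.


Rotate 0b11010111101110101001100101111000 left by 9 (32-bit) = 0b1110101001100101111000110101111 = 1966272943

1966272943


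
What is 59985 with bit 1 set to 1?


59985 | (1 << 1) = 59985 | 2 = 59987

59987


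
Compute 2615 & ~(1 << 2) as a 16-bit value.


2615 & ~(1 << 2) = 2611

2611


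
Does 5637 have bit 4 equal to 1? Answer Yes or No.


0b1011000000101, bit 4 = 0. No

No


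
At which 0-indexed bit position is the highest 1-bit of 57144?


0b1101111100111000. Highest set bit at position 15

15


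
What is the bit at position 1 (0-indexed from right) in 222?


0b11011110, position 1 = 1

1


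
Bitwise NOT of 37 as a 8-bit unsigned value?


~0b100101 = 0b11011010 = 218 (8-bit unsigned)

218


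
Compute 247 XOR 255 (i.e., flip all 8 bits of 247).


247 ^ 255 = 8

8


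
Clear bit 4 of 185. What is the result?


185 & ~(1 << 4) = 169

169


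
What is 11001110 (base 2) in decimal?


11001110 in decimal = 206

206


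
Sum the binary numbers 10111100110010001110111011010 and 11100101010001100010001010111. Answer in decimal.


10111100110010001110111011010 + 11100101010001100010001010111 = 110100010000011110001000110001 = 876732977

876732977


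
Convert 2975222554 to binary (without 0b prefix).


2975222554 = 10110001010101100100101100011010 in binary

10110001010101100100101100011010


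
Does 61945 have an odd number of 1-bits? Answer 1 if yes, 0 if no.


0b1111000111111001 has 11 ones => parity 1

1


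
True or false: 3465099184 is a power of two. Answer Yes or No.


0b11001110100010010011011110110000. Multiple bits set => No

No


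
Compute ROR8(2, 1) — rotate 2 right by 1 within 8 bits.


Rotate 0b10 right by 1 (8-bit) = 0b1 = 1

1


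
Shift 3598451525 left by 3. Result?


0b11010110011111000000001101000101 << 3 = 0b11010110011111000000001101000101000 = 28787612200

28787612200


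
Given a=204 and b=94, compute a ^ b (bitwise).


204 ^ 94 = 146

146


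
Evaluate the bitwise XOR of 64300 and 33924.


0b1111101100101100 ^ 0b1000010010000100 = 0b111111110101000 = 32680

32680


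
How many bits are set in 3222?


0b110010010110 has 6 set bits

6


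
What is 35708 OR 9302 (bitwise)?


0b1000101101111100 | 0b10010001010110 = 0b1010111101111110 = 44926

44926


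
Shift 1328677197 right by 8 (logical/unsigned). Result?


0b1001111001100100000000101001101 >> 8 = 0b10011110011001000000001 = 5190145

5190145


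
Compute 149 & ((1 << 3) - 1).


149 & 7 = 5

5


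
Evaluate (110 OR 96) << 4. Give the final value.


Step 1: 110 | 96 = 110
Step 2: 110 << 4 = 1760

1760


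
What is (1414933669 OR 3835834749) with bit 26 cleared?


Step 1: 1414933669 | 3835834749 = 4109778429
Step 2: 4109778429 & ~(1 << 26) = 4042669565

4042669565


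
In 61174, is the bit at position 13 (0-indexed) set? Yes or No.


0b1110111011110110, bit 13 = 1. Yes

Yes


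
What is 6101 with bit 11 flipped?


6101 ^ (1 << 11) = 6101 ^ 2048 = 8149

8149


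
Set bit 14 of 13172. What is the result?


13172 | (1 << 14) = 13172 | 16384 = 29556

29556


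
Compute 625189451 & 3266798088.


0b100101010000111010001001001011 & 0b11000010101101110110001000001000 = 0b110010001000001000 = 205320

205320


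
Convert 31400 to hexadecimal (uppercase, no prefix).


31400 = 7AA8 hex

7AA8


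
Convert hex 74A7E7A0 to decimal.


74A7E7A0 hex = 1957160864 decimal

1957160864


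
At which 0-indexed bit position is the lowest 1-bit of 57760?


0b1110000110100000. Lowest set bit at position 5

5


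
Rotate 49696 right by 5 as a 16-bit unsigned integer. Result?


Rotate 0b1100001000100000 right by 5 (16-bit) = 0b11000010001 = 1553

1553


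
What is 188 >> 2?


0b10111100 >> 2 = 0b101111 = 47

47


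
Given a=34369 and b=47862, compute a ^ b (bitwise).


34369 ^ 47862 = 15543

15543


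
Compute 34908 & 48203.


0b1000100001011100 & 0b1011110001001011 = 0b1000100001001000 = 34888

34888


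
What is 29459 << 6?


0b111001100010011 << 6 = 0b111001100010011000000 = 1885376

1885376


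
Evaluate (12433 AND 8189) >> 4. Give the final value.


Step 1: 12433 & 8189 = 4241
Step 2: 4241 >> 4 = 265

265


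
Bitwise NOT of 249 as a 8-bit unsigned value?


~0b11111001 = 0b110 = 6 (8-bit unsigned)

6


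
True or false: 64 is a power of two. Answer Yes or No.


0b1000000. Only one bit set => Yes

Yes


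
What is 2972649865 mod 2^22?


2972649865 & 4194303 = 3082633

3082633


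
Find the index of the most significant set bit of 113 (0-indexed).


0b1110001. Highest set bit at position 6

6


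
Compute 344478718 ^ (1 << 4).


344478718 ^ (1 << 4) = 344478718 ^ 16 = 344478702

344478702


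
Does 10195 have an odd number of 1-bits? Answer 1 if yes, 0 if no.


0b10011111010011 has 9 ones => parity 1

1


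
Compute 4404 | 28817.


0b1000100110100 | 0b111000010010001 = 0b111000110110101 = 29109

29109


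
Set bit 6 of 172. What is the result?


172 | (1 << 6) = 172 | 64 = 236

236


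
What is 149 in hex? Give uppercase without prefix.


149 = 95 hex

95


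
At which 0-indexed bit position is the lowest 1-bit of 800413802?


0b101111101101010101100001101010. Lowest set bit at position 1

1


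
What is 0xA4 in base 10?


A4 hex = 164 decimal

164


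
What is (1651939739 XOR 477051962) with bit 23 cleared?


Step 1: 1651939739 ^ 477051962 = 2115610017
Step 2: 2115610017 & ~(1 << 23) = 2115610017

2115610017


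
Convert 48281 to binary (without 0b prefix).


48281 = 1011110010011001 in binary

1011110010011001


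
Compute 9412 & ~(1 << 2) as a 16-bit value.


9412 & ~(1 << 2) = 9408

9408


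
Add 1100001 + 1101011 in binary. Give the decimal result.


1100001 + 1101011 = 11001100 = 204

204


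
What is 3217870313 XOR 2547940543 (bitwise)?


0b10111111110011001100110111101001 ^ 0b10010111110111100111110010111111 = 0b101000000100101011000101010110 = 672313686

672313686


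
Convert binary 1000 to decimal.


1000 in decimal = 8

8


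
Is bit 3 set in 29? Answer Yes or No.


0b11101, bit 3 = 1. Yes

Yes


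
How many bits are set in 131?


0b10000011 has 3 set bits

3


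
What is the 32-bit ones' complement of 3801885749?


3801885749 ^ 4294967295 = 493081546

493081546


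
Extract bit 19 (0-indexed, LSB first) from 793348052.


0b101111010010011000011111010100, position 19 = 1

1


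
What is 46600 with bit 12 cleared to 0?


46600 & ~(1 << 12) = 42504

42504


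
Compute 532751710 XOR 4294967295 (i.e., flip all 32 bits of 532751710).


532751710 ^ 4294967295 = 3762215585

3762215585


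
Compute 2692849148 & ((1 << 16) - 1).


2692849148 & 65535 = 40444

40444


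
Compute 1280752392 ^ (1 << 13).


1280752392 ^ (1 << 13) = 1280752392 ^ 8192 = 1280744200

1280744200


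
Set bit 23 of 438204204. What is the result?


438204204 | (1 << 23) = 438204204 | 8388608 = 446592812

446592812


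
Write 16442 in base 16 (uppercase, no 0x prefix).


16442 = 403A hex

403A


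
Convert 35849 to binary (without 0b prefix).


35849 = 1000110000001001 in binary

1000110000001001


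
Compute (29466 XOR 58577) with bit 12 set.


Step 1: 29466 ^ 58577 = 38859
Step 2: 38859 | (1 << 12) = 38859 | 4096 = 38859

38859


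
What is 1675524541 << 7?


0b1100011110111100111100110111101 << 7 = 0b11000111101111001111001101111010000000 = 214467141248

214467141248


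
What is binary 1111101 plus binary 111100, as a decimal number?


1111101 + 111100 = 10111001 = 185

185


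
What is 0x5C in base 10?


5C hex = 92 decimal

92


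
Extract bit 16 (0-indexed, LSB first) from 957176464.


0b111001000011010101101010010000, position 16 = 1

1


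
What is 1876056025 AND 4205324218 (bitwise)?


0b1101111110100100101011111011001 & 0b11111010101010000010011110111010 = 0b1101010100000000000011110011000 = 1786775448

1786775448


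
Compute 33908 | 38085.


0b1000010001110100 | 0b1001010011000101 = 0b1001010011110101 = 38133

38133


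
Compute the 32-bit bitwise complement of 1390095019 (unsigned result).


~0b1010010110110110010101010101011 = 0b10101101001001001101010101010100 = 2904872276 (32-bit unsigned)

2904872276


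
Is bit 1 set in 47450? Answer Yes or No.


0b1011100101011010, bit 1 = 1. Yes

Yes


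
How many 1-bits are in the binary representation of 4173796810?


0b11111000110001110001010111001010 has 17 set bits

17


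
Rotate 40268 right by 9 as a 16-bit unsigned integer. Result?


Rotate 0b1001110101001100 right by 9 (16-bit) = 0b1010011001001110 = 42574

42574


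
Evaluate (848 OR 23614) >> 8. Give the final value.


Step 1: 848 | 23614 = 24446
Step 2: 24446 >> 8 = 95

95


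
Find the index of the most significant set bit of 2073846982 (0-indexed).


0b1111011100111000110010011000110. Highest set bit at position 30

30


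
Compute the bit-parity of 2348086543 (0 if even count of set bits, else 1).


0b10001011111101001111010100001111 has 19 ones => parity 1

1


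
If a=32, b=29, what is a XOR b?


32 ^ 29 = 61

61


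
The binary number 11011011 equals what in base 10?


11011011 in decimal = 219

219


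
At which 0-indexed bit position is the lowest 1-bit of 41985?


0b1010010000000001. Lowest set bit at position 0

0


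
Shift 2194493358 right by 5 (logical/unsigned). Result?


0b10000010110011010100111110101110 >> 5 = 0b100000101100110101001111101 = 68577917

68577917


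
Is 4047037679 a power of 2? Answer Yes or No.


0b11110001001110001110010011101111. Multiple bits set => No

No


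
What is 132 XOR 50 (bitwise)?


0b10000100 ^ 0b110010 = 0b10110110 = 182

182


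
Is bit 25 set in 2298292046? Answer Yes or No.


0b10001000111111010010011101001110, bit 25 = 0. No

No


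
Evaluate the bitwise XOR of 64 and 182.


0b1000000 ^ 0b10110110 = 0b11110110 = 246

246


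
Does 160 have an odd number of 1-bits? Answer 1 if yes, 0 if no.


0b10100000 has 2 ones => parity 0

0


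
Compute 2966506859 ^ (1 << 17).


2966506859 ^ (1 << 17) = 2966506859 ^ 131072 = 2966637931

2966637931


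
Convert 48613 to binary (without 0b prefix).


48613 = 1011110111100101 in binary

1011110111100101


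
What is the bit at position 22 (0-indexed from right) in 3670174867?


0b11011010110000100110110010010011, position 22 = 1

1


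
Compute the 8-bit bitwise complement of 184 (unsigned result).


~0b10111000 = 0b1000111 = 71 (8-bit unsigned)

71


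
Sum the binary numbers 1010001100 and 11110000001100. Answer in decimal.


1010001100 + 11110000001100 = 11111010011000 = 16024

16024


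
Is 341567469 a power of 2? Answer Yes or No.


0b10100010110111110011111101101. Multiple bits set => No

No


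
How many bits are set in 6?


0b110 has 2 set bits

2


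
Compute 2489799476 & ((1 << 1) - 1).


2489799476 & 1 = 0

0


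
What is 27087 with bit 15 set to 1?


27087 | (1 << 15) = 27087 | 32768 = 59855

59855


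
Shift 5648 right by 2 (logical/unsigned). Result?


0b1011000010000 >> 2 = 0b10110000100 = 1412

1412


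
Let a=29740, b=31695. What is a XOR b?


29740 ^ 31695 = 4067

4067


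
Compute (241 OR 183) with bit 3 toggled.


Step 1: 241 | 183 = 247
Step 2: 247 ^ (1 << 3) = 247 ^ 8 = 255

255


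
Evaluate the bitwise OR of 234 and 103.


0b11101010 | 0b1100111 = 0b11101111 = 239

239


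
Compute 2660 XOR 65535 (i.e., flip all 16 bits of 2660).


2660 ^ 65535 = 62875

62875


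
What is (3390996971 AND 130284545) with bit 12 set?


Step 1: 3390996971 & 130284545 = 33718273
Step 2: 33718273 | (1 << 12) = 33718273 | 4096 = 33722369

33722369


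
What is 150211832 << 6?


0b1000111101000000110011111000 << 6 = 0b1000111101000000110011111000000000 = 9613557248

9613557248


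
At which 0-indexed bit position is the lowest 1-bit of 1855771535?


0b1101110100111001101001110001111. Lowest set bit at position 0

0


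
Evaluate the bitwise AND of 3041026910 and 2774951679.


0b10110101010000100110001101011110 & 0b10100101011001100110011011111111 = 0b10100101010000100110001001011110 = 2772591198

2772591198


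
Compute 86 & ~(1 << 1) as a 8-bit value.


86 & ~(1 << 1) = 84

84


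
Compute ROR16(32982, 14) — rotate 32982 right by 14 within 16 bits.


Rotate 0b1000000011010110 right by 14 (16-bit) = 0b1101011010 = 858

858


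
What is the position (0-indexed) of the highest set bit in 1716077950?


0b1100110010010010100010101111110. Highest set bit at position 30

30


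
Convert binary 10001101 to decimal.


10001101 in decimal = 141

141


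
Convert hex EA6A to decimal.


EA6A hex = 60010 decimal

60010


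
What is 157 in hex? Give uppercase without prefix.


157 = 9D hex

9D


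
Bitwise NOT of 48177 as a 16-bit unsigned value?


~0b1011110000110001 = 0b100001111001110 = 17358 (16-bit unsigned)

17358


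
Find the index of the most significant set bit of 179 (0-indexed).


0b10110011. Highest set bit at position 7

7


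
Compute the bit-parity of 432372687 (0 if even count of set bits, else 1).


0b11001110001010111101111001111 has 19 ones => parity 1

1


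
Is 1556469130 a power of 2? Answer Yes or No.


0b1011100110001011101010110001010. Multiple bits set => No

No


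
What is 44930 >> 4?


0b1010111110000010 >> 4 = 0b101011111000 = 2808

2808


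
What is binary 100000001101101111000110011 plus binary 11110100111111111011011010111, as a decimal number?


100000001101101111000110011 + 11110100111111111011011010111 = 100010101001101101010100001010 = 581358858

581358858


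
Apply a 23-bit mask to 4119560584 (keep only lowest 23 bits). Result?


4119560584 & 8388607 = 754056

754056


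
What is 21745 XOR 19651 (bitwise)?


0b101010011110001 ^ 0b100110011000011 = 0b1100000110010 = 6194

6194


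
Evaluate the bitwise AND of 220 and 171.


0b11011100 & 0b10101011 = 0b10001000 = 136

136


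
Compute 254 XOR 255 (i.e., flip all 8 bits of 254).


254 ^ 255 = 1

1


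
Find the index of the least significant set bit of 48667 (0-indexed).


0b1011111000011011. Lowest set bit at position 0

0


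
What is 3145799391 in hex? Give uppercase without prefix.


3145799391 = BB8116DF hex

BB8116DF


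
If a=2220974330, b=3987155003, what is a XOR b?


2220974330 ^ 3987155003 = 1774602433

1774602433


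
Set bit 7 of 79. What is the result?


79 | (1 << 7) = 79 | 128 = 207

207


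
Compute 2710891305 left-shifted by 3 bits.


0b10100001100101001110101100101001 << 3 = 0b10100001100101001110101100101001000 = 21687130440

21687130440


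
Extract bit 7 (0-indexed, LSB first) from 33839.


0b1000010000101111, position 7 = 0

0


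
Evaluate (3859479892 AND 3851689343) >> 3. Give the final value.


Step 1: 3859479892 & 3851689343 = 3825212756
Step 2: 3825212756 >> 3 = 478151594

478151594


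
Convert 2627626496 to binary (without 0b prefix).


2627626496 = 10011100100111100110011000000000 in binary

10011100100111100110011000000000


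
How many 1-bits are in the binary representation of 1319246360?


0b1001110101000100001101000011000 has 12 set bits

12


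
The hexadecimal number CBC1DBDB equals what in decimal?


CBC1DBDB hex = 3418479579 decimal

3418479579


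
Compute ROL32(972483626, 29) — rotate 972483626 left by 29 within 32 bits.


Rotate 0b111001111101101110110000101010 left by 29 (32-bit) = 0b1000111001111101101110110000101 = 1195302277

1195302277


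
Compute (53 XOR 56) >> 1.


Step 1: 53 ^ 56 = 13
Step 2: 13 >> 1 = 6

6


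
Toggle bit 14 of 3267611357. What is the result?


3267611357 ^ (1 << 14) = 3267611357 ^ 16384 = 3267594973

3267594973


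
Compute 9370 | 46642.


0b10010010011010 | 0b1011011000110010 = 0b1011011010111010 = 46778

46778


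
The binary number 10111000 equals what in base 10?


10111000 in decimal = 184

184


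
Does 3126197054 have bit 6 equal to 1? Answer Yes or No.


0b10111010010101011111101100111110, bit 6 = 0. No

No


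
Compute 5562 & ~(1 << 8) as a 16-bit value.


5562 & ~(1 << 8) = 5306

5306


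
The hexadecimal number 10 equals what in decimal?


10 hex = 16 decimal

16


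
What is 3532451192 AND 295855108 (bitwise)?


0b11010010100011001110110101111000 & 0b10001101000100110010000000100 = 0b10000100000000110010000000000 = 276849664

276849664


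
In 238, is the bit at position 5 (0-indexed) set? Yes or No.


0b11101110, bit 5 = 1. Yes

Yes


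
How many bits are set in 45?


0b101101 has 4 set bits

4


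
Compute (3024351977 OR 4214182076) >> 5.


Step 1: 3024351977 | 4214182076 = 4285526781
Step 2: 4285526781 >> 5 = 133922711

133922711


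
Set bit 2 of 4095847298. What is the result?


4095847298 | (1 << 2) = 4095847298 | 4 = 4095847302

4095847302


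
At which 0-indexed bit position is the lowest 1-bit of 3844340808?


0b11100101001000111111110001001000. Lowest set bit at position 3

3


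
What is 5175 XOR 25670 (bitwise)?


0b1010000110111 ^ 0b110010001000110 = 0b111000001110001 = 28785

28785


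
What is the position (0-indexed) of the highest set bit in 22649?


0b101100001111001. Highest set bit at position 14

14


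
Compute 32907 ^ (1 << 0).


32907 ^ (1 << 0) = 32907 ^ 1 = 32906

32906


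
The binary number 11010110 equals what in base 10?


11010110 in decimal = 214

214


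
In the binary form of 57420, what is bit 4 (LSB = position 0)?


0b1110000001001100, position 4 = 0

0


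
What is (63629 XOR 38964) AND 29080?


Step 1: 63629 ^ 38964 = 24761
Step 2: 24761 & 29080 = 24728

24728


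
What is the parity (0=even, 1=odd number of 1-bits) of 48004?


0b1011101110000100 has 8 ones => parity 0

0


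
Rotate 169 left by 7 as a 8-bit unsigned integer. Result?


Rotate 0b10101001 left by 7 (8-bit) = 0b11010100 = 212

212


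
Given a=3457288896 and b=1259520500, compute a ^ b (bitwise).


3457288896 ^ 1259520500 = 2231421748

2231421748


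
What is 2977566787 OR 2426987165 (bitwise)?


0b10110001011110100001000001000011 | 0b10010000101010001110001010011101 = 0b10110001111110101111001011011111 = 2986013407

2986013407


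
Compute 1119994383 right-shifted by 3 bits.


0b1000010110000011100001000001111 >> 3 = 0b1000010110000011100001000001 = 139999297

139999297


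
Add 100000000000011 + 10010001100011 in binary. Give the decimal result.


100000000000011 + 10010001100011 = 110010001100110 = 25702

25702


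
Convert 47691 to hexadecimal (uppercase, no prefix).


47691 = BA4B hex

BA4B


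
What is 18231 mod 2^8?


18231 & 255 = 55

55


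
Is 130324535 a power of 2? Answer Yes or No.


0b111110001001001100000110111. Multiple bits set => No

No


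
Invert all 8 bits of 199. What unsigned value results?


199 ^ 255 = 56

56


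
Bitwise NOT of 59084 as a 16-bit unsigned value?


~0b1110011011001100 = 0b1100100110011 = 6451 (16-bit unsigned)

6451


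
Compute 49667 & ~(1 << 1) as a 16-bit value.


49667 & ~(1 << 1) = 49665

49665


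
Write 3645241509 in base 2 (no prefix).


3645241509 = 11011001010001011111100010100101 in binary

11011001010001011111100010100101


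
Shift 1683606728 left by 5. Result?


0b1100100010110011100110011001000 << 5 = 0b110010001011001110011001100100000000 = 53875415296

53875415296


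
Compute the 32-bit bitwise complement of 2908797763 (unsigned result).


~0b10101101011000001011101101000011 = 0b1010010100111110100010010111100 = 1386169532 (32-bit unsigned)

1386169532


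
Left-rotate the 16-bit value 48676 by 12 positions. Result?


Rotate 0b1011111000100100 left by 12 (16-bit) = 0b100101111100010 = 19426

19426


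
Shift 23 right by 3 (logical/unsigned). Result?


0b10111 >> 3 = 0b10 = 2

2


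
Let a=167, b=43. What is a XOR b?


167 ^ 43 = 140

140


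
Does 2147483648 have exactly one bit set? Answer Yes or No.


0b10000000000000000000000000000000. Only one bit set => Yes

Yes


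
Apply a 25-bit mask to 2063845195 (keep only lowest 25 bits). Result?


2063845195 & 33554431 = 17024843

17024843


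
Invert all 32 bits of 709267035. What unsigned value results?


709267035 ^ 4294967295 = 3585700260

3585700260


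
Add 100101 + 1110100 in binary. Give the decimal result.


100101 + 1110100 = 10011001 = 153

153


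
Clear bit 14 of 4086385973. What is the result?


4086385973 & ~(1 << 14) = 4086369589

4086369589


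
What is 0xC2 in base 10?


C2 hex = 194 decimal

194


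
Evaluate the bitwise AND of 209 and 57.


0b11010001 & 0b111001 = 0b10001 = 17

17


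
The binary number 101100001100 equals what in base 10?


101100001100 in decimal = 2828

2828


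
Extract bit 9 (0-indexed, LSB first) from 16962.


0b100001001000010, position 9 = 1

1


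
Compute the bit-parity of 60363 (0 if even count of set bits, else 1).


0b1110101111001011 has 11 ones => parity 1

1


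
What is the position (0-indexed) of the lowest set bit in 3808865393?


0b11100011000001101010110001110001. Lowest set bit at position 0

0


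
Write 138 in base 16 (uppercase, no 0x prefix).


138 = 8A hex

8A


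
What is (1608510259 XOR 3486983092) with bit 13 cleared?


Step 1: 1608510259 ^ 3486983092 = 2416494727
Step 2: 2416494727 & ~(1 << 13) = 2416494727

2416494727


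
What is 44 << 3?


0b101100 << 3 = 0b101100000 = 352

352


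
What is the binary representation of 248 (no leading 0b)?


248 = 11111000 in binary

11111000


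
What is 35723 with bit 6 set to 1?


35723 | (1 << 6) = 35723 | 64 = 35787

35787


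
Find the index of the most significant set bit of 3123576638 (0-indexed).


0b10111010001011011111111100111110. Highest set bit at position 31

31


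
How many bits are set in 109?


0b1101101 has 5 set bits

5


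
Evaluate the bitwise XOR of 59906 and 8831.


0b1110101000000010 ^ 0b10001001111111 = 0b1100100001111101 = 51325

51325


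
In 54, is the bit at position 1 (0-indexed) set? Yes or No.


0b110110, bit 1 = 1. Yes

Yes


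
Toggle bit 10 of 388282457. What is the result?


388282457 ^ (1 << 10) = 388282457 ^ 1024 = 388283481

388283481


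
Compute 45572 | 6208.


0b1011001000000100 | 0b1100001000000 = 0b1011101001000100 = 47684

47684


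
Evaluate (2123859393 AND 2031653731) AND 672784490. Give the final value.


Step 1: 2123859393 & 2031653731 = 2014347585
Step 2: 2014347585 & 672784490 = 672170048

672170048


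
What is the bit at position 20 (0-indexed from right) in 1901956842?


0b1110001010111011000111011101010, position 20 = 1

1


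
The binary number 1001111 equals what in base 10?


1001111 in decimal = 79

79


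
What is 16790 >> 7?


0b100000110010110 >> 7 = 0b10000011 = 131

131


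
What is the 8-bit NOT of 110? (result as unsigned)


~0b1101110 = 0b10010001 = 145 (8-bit unsigned)

145


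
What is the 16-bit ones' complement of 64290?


64290 ^ 65535 = 1245

1245


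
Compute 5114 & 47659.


0b1001111111010 & 0b1011101000101011 = 0b1001000101010 = 4650

4650


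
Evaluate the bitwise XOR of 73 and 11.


0b1001001 ^ 0b1011 = 0b1000010 = 66

66


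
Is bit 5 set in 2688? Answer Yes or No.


0b101010000000, bit 5 = 0. No

No


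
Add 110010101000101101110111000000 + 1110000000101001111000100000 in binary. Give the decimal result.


110010101000101101110111000000 + 1110000000101001111000100000 = 1000000101001010111101111100000 = 1084586976

1084586976


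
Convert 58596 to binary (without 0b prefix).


58596 = 1110010011100100 in binary

1110010011100100


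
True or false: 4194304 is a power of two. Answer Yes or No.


0b10000000000000000000000. Only one bit set => Yes

Yes


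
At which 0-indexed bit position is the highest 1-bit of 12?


0b1100. Highest set bit at position 3

3
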